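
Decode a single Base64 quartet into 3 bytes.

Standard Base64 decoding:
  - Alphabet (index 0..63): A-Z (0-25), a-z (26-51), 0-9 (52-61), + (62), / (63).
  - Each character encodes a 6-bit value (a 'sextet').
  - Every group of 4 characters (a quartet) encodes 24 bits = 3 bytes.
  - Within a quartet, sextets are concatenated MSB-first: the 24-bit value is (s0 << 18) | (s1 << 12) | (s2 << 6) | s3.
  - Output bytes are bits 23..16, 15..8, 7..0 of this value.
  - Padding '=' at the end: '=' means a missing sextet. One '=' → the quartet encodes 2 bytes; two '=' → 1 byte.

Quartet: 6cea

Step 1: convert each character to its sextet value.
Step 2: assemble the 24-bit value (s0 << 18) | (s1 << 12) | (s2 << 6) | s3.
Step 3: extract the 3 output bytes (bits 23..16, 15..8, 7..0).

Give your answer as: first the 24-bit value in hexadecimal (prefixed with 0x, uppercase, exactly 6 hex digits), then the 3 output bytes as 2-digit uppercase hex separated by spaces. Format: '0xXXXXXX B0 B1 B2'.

Answer: 0xE9C79A E9 C7 9A

Derivation:
Sextets: 6=58, c=28, e=30, a=26
24-bit: (58<<18) | (28<<12) | (30<<6) | 26
      = 0xE80000 | 0x01C000 | 0x000780 | 0x00001A
      = 0xE9C79A
Bytes: (v>>16)&0xFF=E9, (v>>8)&0xFF=C7, v&0xFF=9A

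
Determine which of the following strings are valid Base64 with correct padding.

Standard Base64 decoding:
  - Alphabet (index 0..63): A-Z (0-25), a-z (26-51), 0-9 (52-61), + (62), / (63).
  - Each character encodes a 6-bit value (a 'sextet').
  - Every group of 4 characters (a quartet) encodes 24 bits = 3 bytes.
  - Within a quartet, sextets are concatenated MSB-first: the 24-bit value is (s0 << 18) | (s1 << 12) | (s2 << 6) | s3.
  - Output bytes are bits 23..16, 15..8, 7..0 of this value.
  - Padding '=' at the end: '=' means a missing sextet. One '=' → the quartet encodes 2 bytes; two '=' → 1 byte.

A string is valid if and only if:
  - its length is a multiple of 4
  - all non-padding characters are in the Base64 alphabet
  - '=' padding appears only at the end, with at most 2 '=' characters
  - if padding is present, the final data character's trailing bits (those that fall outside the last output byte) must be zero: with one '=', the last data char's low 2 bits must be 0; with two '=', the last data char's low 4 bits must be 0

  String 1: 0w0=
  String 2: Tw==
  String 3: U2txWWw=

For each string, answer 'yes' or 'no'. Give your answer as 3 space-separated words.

Answer: yes yes yes

Derivation:
String 1: '0w0=' → valid
String 2: 'Tw==' → valid
String 3: 'U2txWWw=' → valid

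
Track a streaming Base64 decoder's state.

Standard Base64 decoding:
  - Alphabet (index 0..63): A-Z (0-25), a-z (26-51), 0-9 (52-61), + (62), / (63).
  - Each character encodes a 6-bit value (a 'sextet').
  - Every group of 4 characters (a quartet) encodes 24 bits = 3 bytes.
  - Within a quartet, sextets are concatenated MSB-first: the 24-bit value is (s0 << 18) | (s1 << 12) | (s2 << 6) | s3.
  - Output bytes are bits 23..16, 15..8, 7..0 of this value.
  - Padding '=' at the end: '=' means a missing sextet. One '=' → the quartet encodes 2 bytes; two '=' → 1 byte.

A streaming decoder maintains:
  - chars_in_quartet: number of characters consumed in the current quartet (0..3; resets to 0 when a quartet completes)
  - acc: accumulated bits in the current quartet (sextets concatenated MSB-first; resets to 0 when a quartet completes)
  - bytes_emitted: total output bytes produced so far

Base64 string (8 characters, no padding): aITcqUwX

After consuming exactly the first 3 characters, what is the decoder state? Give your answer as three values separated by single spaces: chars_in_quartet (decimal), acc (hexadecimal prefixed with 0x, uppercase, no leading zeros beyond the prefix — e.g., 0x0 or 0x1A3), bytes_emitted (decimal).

After char 0 ('a'=26): chars_in_quartet=1 acc=0x1A bytes_emitted=0
After char 1 ('I'=8): chars_in_quartet=2 acc=0x688 bytes_emitted=0
After char 2 ('T'=19): chars_in_quartet=3 acc=0x1A213 bytes_emitted=0

Answer: 3 0x1A213 0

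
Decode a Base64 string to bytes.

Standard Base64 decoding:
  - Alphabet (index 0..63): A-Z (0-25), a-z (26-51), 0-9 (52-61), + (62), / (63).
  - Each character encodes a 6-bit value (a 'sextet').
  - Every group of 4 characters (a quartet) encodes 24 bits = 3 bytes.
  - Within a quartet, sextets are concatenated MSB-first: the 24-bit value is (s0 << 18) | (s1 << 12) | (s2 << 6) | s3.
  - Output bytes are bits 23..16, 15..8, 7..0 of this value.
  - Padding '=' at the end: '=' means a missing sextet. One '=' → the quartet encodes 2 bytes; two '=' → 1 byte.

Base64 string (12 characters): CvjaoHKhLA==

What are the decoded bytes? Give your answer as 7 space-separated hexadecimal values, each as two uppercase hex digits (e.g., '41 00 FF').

After char 0 ('C'=2): chars_in_quartet=1 acc=0x2 bytes_emitted=0
After char 1 ('v'=47): chars_in_quartet=2 acc=0xAF bytes_emitted=0
After char 2 ('j'=35): chars_in_quartet=3 acc=0x2BE3 bytes_emitted=0
After char 3 ('a'=26): chars_in_quartet=4 acc=0xAF8DA -> emit 0A F8 DA, reset; bytes_emitted=3
After char 4 ('o'=40): chars_in_quartet=1 acc=0x28 bytes_emitted=3
After char 5 ('H'=7): chars_in_quartet=2 acc=0xA07 bytes_emitted=3
After char 6 ('K'=10): chars_in_quartet=3 acc=0x281CA bytes_emitted=3
After char 7 ('h'=33): chars_in_quartet=4 acc=0xA072A1 -> emit A0 72 A1, reset; bytes_emitted=6
After char 8 ('L'=11): chars_in_quartet=1 acc=0xB bytes_emitted=6
After char 9 ('A'=0): chars_in_quartet=2 acc=0x2C0 bytes_emitted=6
Padding '==': partial quartet acc=0x2C0 -> emit 2C; bytes_emitted=7

Answer: 0A F8 DA A0 72 A1 2C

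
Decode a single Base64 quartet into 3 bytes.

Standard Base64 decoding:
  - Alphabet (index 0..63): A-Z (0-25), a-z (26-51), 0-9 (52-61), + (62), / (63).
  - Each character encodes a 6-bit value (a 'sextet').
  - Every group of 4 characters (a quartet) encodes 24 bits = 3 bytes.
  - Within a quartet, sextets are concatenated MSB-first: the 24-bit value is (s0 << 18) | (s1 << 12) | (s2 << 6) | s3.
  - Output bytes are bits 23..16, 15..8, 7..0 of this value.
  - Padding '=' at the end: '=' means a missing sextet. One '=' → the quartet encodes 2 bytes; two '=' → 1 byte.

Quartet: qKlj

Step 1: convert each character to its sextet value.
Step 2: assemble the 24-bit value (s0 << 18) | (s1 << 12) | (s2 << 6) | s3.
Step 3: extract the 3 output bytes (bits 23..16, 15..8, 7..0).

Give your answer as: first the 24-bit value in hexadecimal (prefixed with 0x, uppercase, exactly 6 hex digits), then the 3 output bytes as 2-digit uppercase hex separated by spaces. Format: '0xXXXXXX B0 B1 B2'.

Answer: 0xA8A963 A8 A9 63

Derivation:
Sextets: q=42, K=10, l=37, j=35
24-bit: (42<<18) | (10<<12) | (37<<6) | 35
      = 0xA80000 | 0x00A000 | 0x000940 | 0x000023
      = 0xA8A963
Bytes: (v>>16)&0xFF=A8, (v>>8)&0xFF=A9, v&0xFF=63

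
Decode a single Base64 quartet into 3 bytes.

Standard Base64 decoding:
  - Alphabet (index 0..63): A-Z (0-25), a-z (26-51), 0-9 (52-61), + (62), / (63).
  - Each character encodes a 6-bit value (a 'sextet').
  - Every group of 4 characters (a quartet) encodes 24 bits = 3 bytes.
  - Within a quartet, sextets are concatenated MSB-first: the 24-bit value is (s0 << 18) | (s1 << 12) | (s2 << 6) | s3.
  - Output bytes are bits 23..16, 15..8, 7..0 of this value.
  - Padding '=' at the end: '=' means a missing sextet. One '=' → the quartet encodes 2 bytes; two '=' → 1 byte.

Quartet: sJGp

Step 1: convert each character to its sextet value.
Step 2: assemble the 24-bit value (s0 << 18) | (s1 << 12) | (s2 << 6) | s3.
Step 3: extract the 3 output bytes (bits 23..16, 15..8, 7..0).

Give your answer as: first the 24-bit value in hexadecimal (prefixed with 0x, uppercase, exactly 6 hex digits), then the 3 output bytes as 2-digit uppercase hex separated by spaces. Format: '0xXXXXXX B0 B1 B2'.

Answer: 0xB091A9 B0 91 A9

Derivation:
Sextets: s=44, J=9, G=6, p=41
24-bit: (44<<18) | (9<<12) | (6<<6) | 41
      = 0xB00000 | 0x009000 | 0x000180 | 0x000029
      = 0xB091A9
Bytes: (v>>16)&0xFF=B0, (v>>8)&0xFF=91, v&0xFF=A9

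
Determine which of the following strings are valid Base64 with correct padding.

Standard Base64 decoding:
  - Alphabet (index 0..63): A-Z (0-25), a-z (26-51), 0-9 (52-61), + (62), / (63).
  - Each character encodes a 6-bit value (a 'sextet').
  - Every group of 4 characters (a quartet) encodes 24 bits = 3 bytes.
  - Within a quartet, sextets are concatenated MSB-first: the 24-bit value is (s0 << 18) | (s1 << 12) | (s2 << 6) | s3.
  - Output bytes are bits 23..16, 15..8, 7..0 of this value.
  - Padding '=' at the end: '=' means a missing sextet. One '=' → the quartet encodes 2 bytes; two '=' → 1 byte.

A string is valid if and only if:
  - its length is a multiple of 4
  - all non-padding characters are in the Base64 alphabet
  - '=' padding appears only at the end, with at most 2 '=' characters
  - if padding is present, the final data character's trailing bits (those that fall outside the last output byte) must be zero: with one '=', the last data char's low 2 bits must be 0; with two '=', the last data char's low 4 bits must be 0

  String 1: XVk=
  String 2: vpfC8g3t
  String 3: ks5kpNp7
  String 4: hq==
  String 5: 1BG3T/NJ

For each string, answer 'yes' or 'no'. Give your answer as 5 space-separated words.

Answer: yes yes yes no yes

Derivation:
String 1: 'XVk=' → valid
String 2: 'vpfC8g3t' → valid
String 3: 'ks5kpNp7' → valid
String 4: 'hq==' → invalid (bad trailing bits)
String 5: '1BG3T/NJ' → valid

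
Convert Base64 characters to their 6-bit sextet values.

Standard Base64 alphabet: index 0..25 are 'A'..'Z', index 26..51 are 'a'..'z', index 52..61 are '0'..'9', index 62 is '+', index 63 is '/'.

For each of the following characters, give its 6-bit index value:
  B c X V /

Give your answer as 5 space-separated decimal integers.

Answer: 1 28 23 21 63

Derivation:
'B': A..Z range, ord('B') − ord('A') = 1
'c': a..z range, 26 + ord('c') − ord('a') = 28
'X': A..Z range, ord('X') − ord('A') = 23
'V': A..Z range, ord('V') − ord('A') = 21
'/': index 63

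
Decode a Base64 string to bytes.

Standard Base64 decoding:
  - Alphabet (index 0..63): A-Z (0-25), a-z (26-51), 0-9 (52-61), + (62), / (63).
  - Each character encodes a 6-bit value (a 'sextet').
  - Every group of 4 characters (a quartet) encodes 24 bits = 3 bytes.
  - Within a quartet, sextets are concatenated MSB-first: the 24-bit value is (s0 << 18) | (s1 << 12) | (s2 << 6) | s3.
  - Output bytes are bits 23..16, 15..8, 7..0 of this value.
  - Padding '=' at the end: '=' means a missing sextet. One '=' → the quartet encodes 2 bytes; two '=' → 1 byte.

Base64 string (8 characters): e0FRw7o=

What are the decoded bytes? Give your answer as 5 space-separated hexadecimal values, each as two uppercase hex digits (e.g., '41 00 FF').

Answer: 7B 41 51 C3 BA

Derivation:
After char 0 ('e'=30): chars_in_quartet=1 acc=0x1E bytes_emitted=0
After char 1 ('0'=52): chars_in_quartet=2 acc=0x7B4 bytes_emitted=0
After char 2 ('F'=5): chars_in_quartet=3 acc=0x1ED05 bytes_emitted=0
After char 3 ('R'=17): chars_in_quartet=4 acc=0x7B4151 -> emit 7B 41 51, reset; bytes_emitted=3
After char 4 ('w'=48): chars_in_quartet=1 acc=0x30 bytes_emitted=3
After char 5 ('7'=59): chars_in_quartet=2 acc=0xC3B bytes_emitted=3
After char 6 ('o'=40): chars_in_quartet=3 acc=0x30EE8 bytes_emitted=3
Padding '=': partial quartet acc=0x30EE8 -> emit C3 BA; bytes_emitted=5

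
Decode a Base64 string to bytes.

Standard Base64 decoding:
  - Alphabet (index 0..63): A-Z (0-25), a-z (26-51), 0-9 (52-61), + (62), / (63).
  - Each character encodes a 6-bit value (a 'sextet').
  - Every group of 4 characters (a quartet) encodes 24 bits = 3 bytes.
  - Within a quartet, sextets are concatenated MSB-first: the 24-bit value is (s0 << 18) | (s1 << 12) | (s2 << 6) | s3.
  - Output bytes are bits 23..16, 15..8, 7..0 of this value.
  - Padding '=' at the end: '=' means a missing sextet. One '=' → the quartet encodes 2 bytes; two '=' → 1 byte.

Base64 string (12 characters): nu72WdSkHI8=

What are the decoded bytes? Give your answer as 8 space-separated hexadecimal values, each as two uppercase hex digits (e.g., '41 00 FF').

Answer: 9E EE F6 59 D4 A4 1C 8F

Derivation:
After char 0 ('n'=39): chars_in_quartet=1 acc=0x27 bytes_emitted=0
After char 1 ('u'=46): chars_in_quartet=2 acc=0x9EE bytes_emitted=0
After char 2 ('7'=59): chars_in_quartet=3 acc=0x27BBB bytes_emitted=0
After char 3 ('2'=54): chars_in_quartet=4 acc=0x9EEEF6 -> emit 9E EE F6, reset; bytes_emitted=3
After char 4 ('W'=22): chars_in_quartet=1 acc=0x16 bytes_emitted=3
After char 5 ('d'=29): chars_in_quartet=2 acc=0x59D bytes_emitted=3
After char 6 ('S'=18): chars_in_quartet=3 acc=0x16752 bytes_emitted=3
After char 7 ('k'=36): chars_in_quartet=4 acc=0x59D4A4 -> emit 59 D4 A4, reset; bytes_emitted=6
After char 8 ('H'=7): chars_in_quartet=1 acc=0x7 bytes_emitted=6
After char 9 ('I'=8): chars_in_quartet=2 acc=0x1C8 bytes_emitted=6
After char 10 ('8'=60): chars_in_quartet=3 acc=0x723C bytes_emitted=6
Padding '=': partial quartet acc=0x723C -> emit 1C 8F; bytes_emitted=8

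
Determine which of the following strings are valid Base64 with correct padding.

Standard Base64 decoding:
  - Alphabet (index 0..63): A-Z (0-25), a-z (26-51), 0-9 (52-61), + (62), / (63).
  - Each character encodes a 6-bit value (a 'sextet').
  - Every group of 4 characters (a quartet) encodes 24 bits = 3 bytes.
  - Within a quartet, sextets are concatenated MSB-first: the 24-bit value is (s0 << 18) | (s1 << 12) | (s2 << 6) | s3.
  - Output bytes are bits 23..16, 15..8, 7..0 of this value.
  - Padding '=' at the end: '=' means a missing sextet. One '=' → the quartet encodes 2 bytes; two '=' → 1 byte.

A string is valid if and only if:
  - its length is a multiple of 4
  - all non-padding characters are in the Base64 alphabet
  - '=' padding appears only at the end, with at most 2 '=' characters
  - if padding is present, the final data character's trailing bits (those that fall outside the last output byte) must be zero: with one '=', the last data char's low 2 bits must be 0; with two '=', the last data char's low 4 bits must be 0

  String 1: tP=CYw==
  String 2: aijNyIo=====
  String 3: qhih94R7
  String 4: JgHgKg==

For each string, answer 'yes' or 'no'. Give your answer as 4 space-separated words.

String 1: 'tP=CYw==' → invalid (bad char(s): ['=']; '=' in middle)
String 2: 'aijNyIo=====' → invalid (5 pad chars (max 2))
String 3: 'qhih94R7' → valid
String 4: 'JgHgKg==' → valid

Answer: no no yes yes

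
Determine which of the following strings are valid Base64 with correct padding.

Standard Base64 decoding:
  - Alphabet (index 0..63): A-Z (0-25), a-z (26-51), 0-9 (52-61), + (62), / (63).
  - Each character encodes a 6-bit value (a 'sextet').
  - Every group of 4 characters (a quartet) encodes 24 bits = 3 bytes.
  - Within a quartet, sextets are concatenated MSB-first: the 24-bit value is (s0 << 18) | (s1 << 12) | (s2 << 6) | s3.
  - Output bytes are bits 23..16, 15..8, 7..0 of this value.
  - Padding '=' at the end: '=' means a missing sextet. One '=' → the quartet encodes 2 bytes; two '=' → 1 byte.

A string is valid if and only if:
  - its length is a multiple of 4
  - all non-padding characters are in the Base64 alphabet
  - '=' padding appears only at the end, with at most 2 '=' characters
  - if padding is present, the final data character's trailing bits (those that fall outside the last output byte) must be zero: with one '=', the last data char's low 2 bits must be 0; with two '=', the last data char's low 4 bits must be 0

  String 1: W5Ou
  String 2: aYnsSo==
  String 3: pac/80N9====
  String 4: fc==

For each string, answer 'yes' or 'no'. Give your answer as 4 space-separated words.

String 1: 'W5Ou' → valid
String 2: 'aYnsSo==' → invalid (bad trailing bits)
String 3: 'pac/80N9====' → invalid (4 pad chars (max 2))
String 4: 'fc==' → invalid (bad trailing bits)

Answer: yes no no no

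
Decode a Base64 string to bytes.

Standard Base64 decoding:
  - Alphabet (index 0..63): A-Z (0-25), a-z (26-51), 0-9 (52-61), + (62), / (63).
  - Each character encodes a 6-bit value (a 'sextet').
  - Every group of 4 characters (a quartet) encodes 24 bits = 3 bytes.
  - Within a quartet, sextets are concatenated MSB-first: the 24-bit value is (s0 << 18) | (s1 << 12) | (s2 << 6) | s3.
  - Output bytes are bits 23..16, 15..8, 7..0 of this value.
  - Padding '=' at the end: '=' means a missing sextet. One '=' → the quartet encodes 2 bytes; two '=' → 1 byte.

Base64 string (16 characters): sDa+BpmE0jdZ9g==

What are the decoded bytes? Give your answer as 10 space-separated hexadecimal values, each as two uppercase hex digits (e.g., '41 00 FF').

After char 0 ('s'=44): chars_in_quartet=1 acc=0x2C bytes_emitted=0
After char 1 ('D'=3): chars_in_quartet=2 acc=0xB03 bytes_emitted=0
After char 2 ('a'=26): chars_in_quartet=3 acc=0x2C0DA bytes_emitted=0
After char 3 ('+'=62): chars_in_quartet=4 acc=0xB036BE -> emit B0 36 BE, reset; bytes_emitted=3
After char 4 ('B'=1): chars_in_quartet=1 acc=0x1 bytes_emitted=3
After char 5 ('p'=41): chars_in_quartet=2 acc=0x69 bytes_emitted=3
After char 6 ('m'=38): chars_in_quartet=3 acc=0x1A66 bytes_emitted=3
After char 7 ('E'=4): chars_in_quartet=4 acc=0x69984 -> emit 06 99 84, reset; bytes_emitted=6
After char 8 ('0'=52): chars_in_quartet=1 acc=0x34 bytes_emitted=6
After char 9 ('j'=35): chars_in_quartet=2 acc=0xD23 bytes_emitted=6
After char 10 ('d'=29): chars_in_quartet=3 acc=0x348DD bytes_emitted=6
After char 11 ('Z'=25): chars_in_quartet=4 acc=0xD23759 -> emit D2 37 59, reset; bytes_emitted=9
After char 12 ('9'=61): chars_in_quartet=1 acc=0x3D bytes_emitted=9
After char 13 ('g'=32): chars_in_quartet=2 acc=0xF60 bytes_emitted=9
Padding '==': partial quartet acc=0xF60 -> emit F6; bytes_emitted=10

Answer: B0 36 BE 06 99 84 D2 37 59 F6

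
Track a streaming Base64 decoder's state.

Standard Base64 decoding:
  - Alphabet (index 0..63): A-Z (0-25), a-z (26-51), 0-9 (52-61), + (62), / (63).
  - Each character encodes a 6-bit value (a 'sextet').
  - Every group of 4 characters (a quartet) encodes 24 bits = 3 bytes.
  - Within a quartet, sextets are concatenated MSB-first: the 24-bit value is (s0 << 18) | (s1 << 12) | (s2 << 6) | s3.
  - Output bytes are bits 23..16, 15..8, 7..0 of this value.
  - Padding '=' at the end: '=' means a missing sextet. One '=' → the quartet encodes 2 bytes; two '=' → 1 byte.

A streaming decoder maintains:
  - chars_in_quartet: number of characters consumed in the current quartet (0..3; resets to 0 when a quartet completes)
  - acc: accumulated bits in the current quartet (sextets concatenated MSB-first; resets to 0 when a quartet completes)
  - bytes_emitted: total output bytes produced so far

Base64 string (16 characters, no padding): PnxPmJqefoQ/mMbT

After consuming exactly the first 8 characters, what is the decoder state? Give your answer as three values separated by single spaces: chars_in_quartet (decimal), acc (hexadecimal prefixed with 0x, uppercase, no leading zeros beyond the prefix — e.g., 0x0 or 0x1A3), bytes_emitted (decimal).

After char 0 ('P'=15): chars_in_quartet=1 acc=0xF bytes_emitted=0
After char 1 ('n'=39): chars_in_quartet=2 acc=0x3E7 bytes_emitted=0
After char 2 ('x'=49): chars_in_quartet=3 acc=0xF9F1 bytes_emitted=0
After char 3 ('P'=15): chars_in_quartet=4 acc=0x3E7C4F -> emit 3E 7C 4F, reset; bytes_emitted=3
After char 4 ('m'=38): chars_in_quartet=1 acc=0x26 bytes_emitted=3
After char 5 ('J'=9): chars_in_quartet=2 acc=0x989 bytes_emitted=3
After char 6 ('q'=42): chars_in_quartet=3 acc=0x2626A bytes_emitted=3
After char 7 ('e'=30): chars_in_quartet=4 acc=0x989A9E -> emit 98 9A 9E, reset; bytes_emitted=6

Answer: 0 0x0 6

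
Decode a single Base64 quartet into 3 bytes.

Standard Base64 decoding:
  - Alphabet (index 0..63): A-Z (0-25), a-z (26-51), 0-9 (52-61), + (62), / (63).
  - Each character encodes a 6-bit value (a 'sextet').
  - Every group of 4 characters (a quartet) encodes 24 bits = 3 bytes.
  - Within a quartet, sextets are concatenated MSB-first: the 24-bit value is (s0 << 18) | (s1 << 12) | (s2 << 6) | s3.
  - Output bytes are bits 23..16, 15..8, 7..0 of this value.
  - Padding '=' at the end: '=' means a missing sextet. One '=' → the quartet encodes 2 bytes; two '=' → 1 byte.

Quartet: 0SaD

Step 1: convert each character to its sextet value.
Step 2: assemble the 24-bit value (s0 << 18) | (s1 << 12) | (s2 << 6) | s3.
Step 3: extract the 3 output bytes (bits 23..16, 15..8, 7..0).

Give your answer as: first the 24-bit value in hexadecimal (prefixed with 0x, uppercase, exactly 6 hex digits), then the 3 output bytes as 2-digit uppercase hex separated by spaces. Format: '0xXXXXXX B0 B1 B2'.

Sextets: 0=52, S=18, a=26, D=3
24-bit: (52<<18) | (18<<12) | (26<<6) | 3
      = 0xD00000 | 0x012000 | 0x000680 | 0x000003
      = 0xD12683
Bytes: (v>>16)&0xFF=D1, (v>>8)&0xFF=26, v&0xFF=83

Answer: 0xD12683 D1 26 83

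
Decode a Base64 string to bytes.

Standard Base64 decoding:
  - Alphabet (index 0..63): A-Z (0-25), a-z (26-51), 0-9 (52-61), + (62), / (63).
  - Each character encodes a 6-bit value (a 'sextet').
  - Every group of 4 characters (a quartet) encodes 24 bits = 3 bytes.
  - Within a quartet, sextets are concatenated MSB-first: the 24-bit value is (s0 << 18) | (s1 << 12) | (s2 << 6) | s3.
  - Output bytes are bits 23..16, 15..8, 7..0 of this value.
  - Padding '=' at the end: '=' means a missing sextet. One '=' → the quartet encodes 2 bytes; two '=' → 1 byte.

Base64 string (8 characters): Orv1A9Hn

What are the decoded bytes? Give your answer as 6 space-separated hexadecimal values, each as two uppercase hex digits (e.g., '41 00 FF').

After char 0 ('O'=14): chars_in_quartet=1 acc=0xE bytes_emitted=0
After char 1 ('r'=43): chars_in_quartet=2 acc=0x3AB bytes_emitted=0
After char 2 ('v'=47): chars_in_quartet=3 acc=0xEAEF bytes_emitted=0
After char 3 ('1'=53): chars_in_quartet=4 acc=0x3ABBF5 -> emit 3A BB F5, reset; bytes_emitted=3
After char 4 ('A'=0): chars_in_quartet=1 acc=0x0 bytes_emitted=3
After char 5 ('9'=61): chars_in_quartet=2 acc=0x3D bytes_emitted=3
After char 6 ('H'=7): chars_in_quartet=3 acc=0xF47 bytes_emitted=3
After char 7 ('n'=39): chars_in_quartet=4 acc=0x3D1E7 -> emit 03 D1 E7, reset; bytes_emitted=6

Answer: 3A BB F5 03 D1 E7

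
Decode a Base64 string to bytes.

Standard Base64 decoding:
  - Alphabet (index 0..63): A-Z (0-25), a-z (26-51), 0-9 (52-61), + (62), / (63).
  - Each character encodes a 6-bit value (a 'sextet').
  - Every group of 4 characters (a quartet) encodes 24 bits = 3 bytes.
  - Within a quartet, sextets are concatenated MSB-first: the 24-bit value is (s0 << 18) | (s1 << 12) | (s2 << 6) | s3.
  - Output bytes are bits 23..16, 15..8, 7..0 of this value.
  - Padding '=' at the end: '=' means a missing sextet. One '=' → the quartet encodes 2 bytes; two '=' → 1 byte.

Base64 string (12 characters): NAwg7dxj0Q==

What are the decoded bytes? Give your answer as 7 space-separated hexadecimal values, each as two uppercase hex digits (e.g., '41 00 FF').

After char 0 ('N'=13): chars_in_quartet=1 acc=0xD bytes_emitted=0
After char 1 ('A'=0): chars_in_quartet=2 acc=0x340 bytes_emitted=0
After char 2 ('w'=48): chars_in_quartet=3 acc=0xD030 bytes_emitted=0
After char 3 ('g'=32): chars_in_quartet=4 acc=0x340C20 -> emit 34 0C 20, reset; bytes_emitted=3
After char 4 ('7'=59): chars_in_quartet=1 acc=0x3B bytes_emitted=3
After char 5 ('d'=29): chars_in_quartet=2 acc=0xEDD bytes_emitted=3
After char 6 ('x'=49): chars_in_quartet=3 acc=0x3B771 bytes_emitted=3
After char 7 ('j'=35): chars_in_quartet=4 acc=0xEDDC63 -> emit ED DC 63, reset; bytes_emitted=6
After char 8 ('0'=52): chars_in_quartet=1 acc=0x34 bytes_emitted=6
After char 9 ('Q'=16): chars_in_quartet=2 acc=0xD10 bytes_emitted=6
Padding '==': partial quartet acc=0xD10 -> emit D1; bytes_emitted=7

Answer: 34 0C 20 ED DC 63 D1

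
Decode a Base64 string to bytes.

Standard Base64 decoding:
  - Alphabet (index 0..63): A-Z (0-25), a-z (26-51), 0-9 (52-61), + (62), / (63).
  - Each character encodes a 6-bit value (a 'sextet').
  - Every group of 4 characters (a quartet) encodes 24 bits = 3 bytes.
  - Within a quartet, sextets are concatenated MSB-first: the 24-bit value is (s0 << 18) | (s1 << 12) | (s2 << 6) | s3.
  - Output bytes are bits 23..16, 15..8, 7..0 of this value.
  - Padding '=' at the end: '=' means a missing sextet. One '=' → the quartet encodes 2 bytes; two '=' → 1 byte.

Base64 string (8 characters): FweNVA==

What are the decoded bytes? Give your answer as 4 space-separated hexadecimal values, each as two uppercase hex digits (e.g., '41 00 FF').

Answer: 17 07 8D 54

Derivation:
After char 0 ('F'=5): chars_in_quartet=1 acc=0x5 bytes_emitted=0
After char 1 ('w'=48): chars_in_quartet=2 acc=0x170 bytes_emitted=0
After char 2 ('e'=30): chars_in_quartet=3 acc=0x5C1E bytes_emitted=0
After char 3 ('N'=13): chars_in_quartet=4 acc=0x17078D -> emit 17 07 8D, reset; bytes_emitted=3
After char 4 ('V'=21): chars_in_quartet=1 acc=0x15 bytes_emitted=3
After char 5 ('A'=0): chars_in_quartet=2 acc=0x540 bytes_emitted=3
Padding '==': partial quartet acc=0x540 -> emit 54; bytes_emitted=4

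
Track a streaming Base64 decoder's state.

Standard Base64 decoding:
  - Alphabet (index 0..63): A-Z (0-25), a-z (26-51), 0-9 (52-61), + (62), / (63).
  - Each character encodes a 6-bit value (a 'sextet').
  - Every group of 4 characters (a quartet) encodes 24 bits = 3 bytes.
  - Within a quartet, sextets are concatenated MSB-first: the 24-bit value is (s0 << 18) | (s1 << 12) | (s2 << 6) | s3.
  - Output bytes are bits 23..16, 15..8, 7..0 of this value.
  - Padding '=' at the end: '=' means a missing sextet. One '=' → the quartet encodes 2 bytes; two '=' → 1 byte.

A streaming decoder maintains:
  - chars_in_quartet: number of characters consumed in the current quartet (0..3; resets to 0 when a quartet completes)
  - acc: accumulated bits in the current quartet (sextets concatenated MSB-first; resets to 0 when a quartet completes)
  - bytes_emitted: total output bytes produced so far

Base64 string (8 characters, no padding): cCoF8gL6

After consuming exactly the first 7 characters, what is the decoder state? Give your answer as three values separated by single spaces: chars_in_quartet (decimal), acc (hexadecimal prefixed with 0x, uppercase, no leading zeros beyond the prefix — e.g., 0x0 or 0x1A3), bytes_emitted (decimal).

Answer: 3 0x3C80B 3

Derivation:
After char 0 ('c'=28): chars_in_quartet=1 acc=0x1C bytes_emitted=0
After char 1 ('C'=2): chars_in_quartet=2 acc=0x702 bytes_emitted=0
After char 2 ('o'=40): chars_in_quartet=3 acc=0x1C0A8 bytes_emitted=0
After char 3 ('F'=5): chars_in_quartet=4 acc=0x702A05 -> emit 70 2A 05, reset; bytes_emitted=3
After char 4 ('8'=60): chars_in_quartet=1 acc=0x3C bytes_emitted=3
After char 5 ('g'=32): chars_in_quartet=2 acc=0xF20 bytes_emitted=3
After char 6 ('L'=11): chars_in_quartet=3 acc=0x3C80B bytes_emitted=3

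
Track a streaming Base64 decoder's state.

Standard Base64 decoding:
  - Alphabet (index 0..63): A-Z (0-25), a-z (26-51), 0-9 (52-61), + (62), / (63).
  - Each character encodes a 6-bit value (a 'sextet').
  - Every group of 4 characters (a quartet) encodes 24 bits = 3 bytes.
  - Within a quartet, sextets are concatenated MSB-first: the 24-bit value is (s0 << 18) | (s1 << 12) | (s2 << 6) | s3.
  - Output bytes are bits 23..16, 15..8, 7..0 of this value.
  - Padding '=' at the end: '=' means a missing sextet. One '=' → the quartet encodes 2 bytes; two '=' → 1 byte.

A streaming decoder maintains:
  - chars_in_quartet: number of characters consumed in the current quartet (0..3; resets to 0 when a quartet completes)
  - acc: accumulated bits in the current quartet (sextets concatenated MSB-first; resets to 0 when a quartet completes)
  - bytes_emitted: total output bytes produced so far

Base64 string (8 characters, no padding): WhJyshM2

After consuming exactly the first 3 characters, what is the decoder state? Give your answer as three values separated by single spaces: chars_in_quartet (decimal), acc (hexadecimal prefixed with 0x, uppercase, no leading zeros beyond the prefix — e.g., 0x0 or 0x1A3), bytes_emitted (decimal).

Answer: 3 0x16849 0

Derivation:
After char 0 ('W'=22): chars_in_quartet=1 acc=0x16 bytes_emitted=0
After char 1 ('h'=33): chars_in_quartet=2 acc=0x5A1 bytes_emitted=0
After char 2 ('J'=9): chars_in_quartet=3 acc=0x16849 bytes_emitted=0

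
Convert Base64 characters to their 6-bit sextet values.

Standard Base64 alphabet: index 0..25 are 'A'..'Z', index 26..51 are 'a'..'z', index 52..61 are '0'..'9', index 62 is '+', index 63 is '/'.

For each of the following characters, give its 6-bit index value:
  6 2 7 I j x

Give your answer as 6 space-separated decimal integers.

'6': 0..9 range, 52 + ord('6') − ord('0') = 58
'2': 0..9 range, 52 + ord('2') − ord('0') = 54
'7': 0..9 range, 52 + ord('7') − ord('0') = 59
'I': A..Z range, ord('I') − ord('A') = 8
'j': a..z range, 26 + ord('j') − ord('a') = 35
'x': a..z range, 26 + ord('x') − ord('a') = 49

Answer: 58 54 59 8 35 49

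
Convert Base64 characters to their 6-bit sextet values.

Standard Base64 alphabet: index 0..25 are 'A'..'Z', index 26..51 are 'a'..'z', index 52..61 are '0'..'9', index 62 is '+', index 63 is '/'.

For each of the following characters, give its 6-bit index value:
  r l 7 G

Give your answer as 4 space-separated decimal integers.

'r': a..z range, 26 + ord('r') − ord('a') = 43
'l': a..z range, 26 + ord('l') − ord('a') = 37
'7': 0..9 range, 52 + ord('7') − ord('0') = 59
'G': A..Z range, ord('G') − ord('A') = 6

Answer: 43 37 59 6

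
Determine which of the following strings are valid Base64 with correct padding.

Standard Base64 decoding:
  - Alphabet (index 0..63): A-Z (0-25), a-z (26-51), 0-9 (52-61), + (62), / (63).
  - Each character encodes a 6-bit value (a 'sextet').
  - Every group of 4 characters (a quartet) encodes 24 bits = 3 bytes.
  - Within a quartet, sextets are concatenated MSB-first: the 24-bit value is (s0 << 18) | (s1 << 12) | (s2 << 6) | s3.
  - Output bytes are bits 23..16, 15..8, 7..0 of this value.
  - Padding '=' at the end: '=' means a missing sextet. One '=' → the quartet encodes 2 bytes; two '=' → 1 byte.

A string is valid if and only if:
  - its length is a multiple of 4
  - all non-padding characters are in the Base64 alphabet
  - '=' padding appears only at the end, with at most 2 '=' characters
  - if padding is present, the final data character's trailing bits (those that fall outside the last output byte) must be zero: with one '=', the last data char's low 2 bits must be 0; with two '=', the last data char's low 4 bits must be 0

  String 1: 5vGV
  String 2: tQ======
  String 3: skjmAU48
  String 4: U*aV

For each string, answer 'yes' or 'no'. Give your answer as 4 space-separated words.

Answer: yes no yes no

Derivation:
String 1: '5vGV' → valid
String 2: 'tQ======' → invalid (6 pad chars (max 2))
String 3: 'skjmAU48' → valid
String 4: 'U*aV' → invalid (bad char(s): ['*'])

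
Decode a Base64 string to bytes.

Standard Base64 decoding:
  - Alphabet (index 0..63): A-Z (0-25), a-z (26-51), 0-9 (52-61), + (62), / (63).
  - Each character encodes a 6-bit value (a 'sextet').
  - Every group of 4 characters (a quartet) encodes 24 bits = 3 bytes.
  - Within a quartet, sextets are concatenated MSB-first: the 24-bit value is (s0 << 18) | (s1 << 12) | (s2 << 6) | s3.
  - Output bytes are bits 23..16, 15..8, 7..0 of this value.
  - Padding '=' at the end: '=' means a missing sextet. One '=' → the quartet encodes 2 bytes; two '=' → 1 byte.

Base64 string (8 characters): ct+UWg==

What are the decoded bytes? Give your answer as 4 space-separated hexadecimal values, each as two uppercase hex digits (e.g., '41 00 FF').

After char 0 ('c'=28): chars_in_quartet=1 acc=0x1C bytes_emitted=0
After char 1 ('t'=45): chars_in_quartet=2 acc=0x72D bytes_emitted=0
After char 2 ('+'=62): chars_in_quartet=3 acc=0x1CB7E bytes_emitted=0
After char 3 ('U'=20): chars_in_quartet=4 acc=0x72DF94 -> emit 72 DF 94, reset; bytes_emitted=3
After char 4 ('W'=22): chars_in_quartet=1 acc=0x16 bytes_emitted=3
After char 5 ('g'=32): chars_in_quartet=2 acc=0x5A0 bytes_emitted=3
Padding '==': partial quartet acc=0x5A0 -> emit 5A; bytes_emitted=4

Answer: 72 DF 94 5A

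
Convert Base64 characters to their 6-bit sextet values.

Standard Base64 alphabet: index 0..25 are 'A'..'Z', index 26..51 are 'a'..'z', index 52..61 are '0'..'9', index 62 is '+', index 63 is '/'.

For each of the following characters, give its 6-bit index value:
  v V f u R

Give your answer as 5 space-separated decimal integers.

'v': a..z range, 26 + ord('v') − ord('a') = 47
'V': A..Z range, ord('V') − ord('A') = 21
'f': a..z range, 26 + ord('f') − ord('a') = 31
'u': a..z range, 26 + ord('u') − ord('a') = 46
'R': A..Z range, ord('R') − ord('A') = 17

Answer: 47 21 31 46 17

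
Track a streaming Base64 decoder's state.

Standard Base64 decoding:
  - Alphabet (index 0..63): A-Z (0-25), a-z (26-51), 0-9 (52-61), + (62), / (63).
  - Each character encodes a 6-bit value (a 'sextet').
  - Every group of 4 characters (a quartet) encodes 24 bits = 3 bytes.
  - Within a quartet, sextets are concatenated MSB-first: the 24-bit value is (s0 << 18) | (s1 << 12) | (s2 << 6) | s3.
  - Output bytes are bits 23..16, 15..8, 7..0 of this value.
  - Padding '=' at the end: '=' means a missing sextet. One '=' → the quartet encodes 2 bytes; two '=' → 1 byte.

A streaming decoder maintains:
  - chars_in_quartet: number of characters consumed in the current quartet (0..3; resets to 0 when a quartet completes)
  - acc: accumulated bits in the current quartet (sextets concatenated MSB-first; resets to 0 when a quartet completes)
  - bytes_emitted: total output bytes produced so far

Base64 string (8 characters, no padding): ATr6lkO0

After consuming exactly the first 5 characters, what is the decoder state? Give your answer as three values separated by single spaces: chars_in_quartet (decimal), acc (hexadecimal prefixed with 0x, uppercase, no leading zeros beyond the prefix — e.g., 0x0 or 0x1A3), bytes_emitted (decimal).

Answer: 1 0x25 3

Derivation:
After char 0 ('A'=0): chars_in_quartet=1 acc=0x0 bytes_emitted=0
After char 1 ('T'=19): chars_in_quartet=2 acc=0x13 bytes_emitted=0
After char 2 ('r'=43): chars_in_quartet=3 acc=0x4EB bytes_emitted=0
After char 3 ('6'=58): chars_in_quartet=4 acc=0x13AFA -> emit 01 3A FA, reset; bytes_emitted=3
After char 4 ('l'=37): chars_in_quartet=1 acc=0x25 bytes_emitted=3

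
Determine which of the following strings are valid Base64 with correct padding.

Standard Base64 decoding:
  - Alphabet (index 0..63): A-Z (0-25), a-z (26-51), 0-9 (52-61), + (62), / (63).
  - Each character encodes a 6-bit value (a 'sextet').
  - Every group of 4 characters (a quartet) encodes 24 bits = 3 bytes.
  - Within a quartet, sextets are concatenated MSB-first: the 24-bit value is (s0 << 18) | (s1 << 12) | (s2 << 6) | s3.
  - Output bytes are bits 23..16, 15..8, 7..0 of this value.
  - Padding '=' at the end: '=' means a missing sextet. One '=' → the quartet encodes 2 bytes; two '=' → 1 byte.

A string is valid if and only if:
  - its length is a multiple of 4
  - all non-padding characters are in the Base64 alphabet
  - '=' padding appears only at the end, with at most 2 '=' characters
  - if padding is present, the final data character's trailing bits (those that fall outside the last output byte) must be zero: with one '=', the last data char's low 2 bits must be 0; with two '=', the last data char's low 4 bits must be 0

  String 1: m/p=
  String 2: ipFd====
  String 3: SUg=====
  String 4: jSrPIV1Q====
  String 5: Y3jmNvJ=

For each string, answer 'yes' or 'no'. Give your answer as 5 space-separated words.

String 1: 'm/p=' → invalid (bad trailing bits)
String 2: 'ipFd====' → invalid (4 pad chars (max 2))
String 3: 'SUg=====' → invalid (5 pad chars (max 2))
String 4: 'jSrPIV1Q====' → invalid (4 pad chars (max 2))
String 5: 'Y3jmNvJ=' → invalid (bad trailing bits)

Answer: no no no no no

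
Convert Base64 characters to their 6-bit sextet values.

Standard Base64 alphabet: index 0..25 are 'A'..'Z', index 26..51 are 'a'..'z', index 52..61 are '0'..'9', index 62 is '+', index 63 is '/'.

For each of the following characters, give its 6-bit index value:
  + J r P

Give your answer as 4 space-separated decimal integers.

Answer: 62 9 43 15

Derivation:
'+': index 62
'J': A..Z range, ord('J') − ord('A') = 9
'r': a..z range, 26 + ord('r') − ord('a') = 43
'P': A..Z range, ord('P') − ord('A') = 15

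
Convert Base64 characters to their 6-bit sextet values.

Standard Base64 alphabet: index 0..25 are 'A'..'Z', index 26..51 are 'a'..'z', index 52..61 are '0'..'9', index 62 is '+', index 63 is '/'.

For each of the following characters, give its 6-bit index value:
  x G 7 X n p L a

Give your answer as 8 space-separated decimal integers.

Answer: 49 6 59 23 39 41 11 26

Derivation:
'x': a..z range, 26 + ord('x') − ord('a') = 49
'G': A..Z range, ord('G') − ord('A') = 6
'7': 0..9 range, 52 + ord('7') − ord('0') = 59
'X': A..Z range, ord('X') − ord('A') = 23
'n': a..z range, 26 + ord('n') − ord('a') = 39
'p': a..z range, 26 + ord('p') − ord('a') = 41
'L': A..Z range, ord('L') − ord('A') = 11
'a': a..z range, 26 + ord('a') − ord('a') = 26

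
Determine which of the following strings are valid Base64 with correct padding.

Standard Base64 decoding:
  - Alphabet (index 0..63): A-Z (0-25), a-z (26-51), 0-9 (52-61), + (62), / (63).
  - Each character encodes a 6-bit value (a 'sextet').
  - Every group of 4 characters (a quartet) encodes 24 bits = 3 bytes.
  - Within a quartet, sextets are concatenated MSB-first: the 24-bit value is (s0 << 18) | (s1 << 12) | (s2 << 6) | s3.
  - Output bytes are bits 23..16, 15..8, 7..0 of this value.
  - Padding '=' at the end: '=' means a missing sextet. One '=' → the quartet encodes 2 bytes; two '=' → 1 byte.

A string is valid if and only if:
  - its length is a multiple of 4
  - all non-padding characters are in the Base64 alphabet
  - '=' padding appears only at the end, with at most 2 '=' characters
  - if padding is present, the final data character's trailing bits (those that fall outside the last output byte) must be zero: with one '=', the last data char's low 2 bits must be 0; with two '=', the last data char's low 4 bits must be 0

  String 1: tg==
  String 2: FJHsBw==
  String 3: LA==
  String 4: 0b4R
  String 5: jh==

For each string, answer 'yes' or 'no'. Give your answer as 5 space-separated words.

String 1: 'tg==' → valid
String 2: 'FJHsBw==' → valid
String 3: 'LA==' → valid
String 4: '0b4R' → valid
String 5: 'jh==' → invalid (bad trailing bits)

Answer: yes yes yes yes no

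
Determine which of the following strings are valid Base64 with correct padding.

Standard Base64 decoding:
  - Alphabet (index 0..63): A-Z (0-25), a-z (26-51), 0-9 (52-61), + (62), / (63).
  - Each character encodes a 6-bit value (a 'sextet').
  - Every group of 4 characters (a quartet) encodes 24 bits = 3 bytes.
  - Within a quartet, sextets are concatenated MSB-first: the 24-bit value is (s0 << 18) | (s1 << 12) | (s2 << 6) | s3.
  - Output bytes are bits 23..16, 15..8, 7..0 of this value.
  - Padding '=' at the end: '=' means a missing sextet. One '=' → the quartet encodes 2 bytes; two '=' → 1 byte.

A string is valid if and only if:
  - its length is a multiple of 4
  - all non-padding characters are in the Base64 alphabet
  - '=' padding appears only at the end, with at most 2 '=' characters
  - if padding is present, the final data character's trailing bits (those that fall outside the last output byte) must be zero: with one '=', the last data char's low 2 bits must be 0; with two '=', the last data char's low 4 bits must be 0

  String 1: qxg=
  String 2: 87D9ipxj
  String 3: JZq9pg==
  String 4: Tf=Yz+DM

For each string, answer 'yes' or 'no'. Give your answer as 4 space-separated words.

String 1: 'qxg=' → valid
String 2: '87D9ipxj' → valid
String 3: 'JZq9pg==' → valid
String 4: 'Tf=Yz+DM' → invalid (bad char(s): ['=']; '=' in middle)

Answer: yes yes yes no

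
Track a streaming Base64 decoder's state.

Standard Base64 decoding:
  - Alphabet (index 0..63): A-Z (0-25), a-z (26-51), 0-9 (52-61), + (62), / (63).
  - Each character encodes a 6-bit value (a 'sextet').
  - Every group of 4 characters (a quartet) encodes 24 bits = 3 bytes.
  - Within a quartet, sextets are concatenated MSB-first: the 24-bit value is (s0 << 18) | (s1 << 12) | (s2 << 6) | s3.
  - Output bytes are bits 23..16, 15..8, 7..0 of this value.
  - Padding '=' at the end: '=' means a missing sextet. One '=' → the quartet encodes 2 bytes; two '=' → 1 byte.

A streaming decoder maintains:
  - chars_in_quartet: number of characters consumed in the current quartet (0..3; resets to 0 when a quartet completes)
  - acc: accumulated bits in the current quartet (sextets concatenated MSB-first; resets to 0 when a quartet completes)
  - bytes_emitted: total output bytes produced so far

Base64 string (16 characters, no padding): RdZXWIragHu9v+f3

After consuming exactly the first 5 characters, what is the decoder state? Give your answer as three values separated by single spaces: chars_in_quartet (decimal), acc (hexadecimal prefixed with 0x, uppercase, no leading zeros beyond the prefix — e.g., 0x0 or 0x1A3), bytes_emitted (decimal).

After char 0 ('R'=17): chars_in_quartet=1 acc=0x11 bytes_emitted=0
After char 1 ('d'=29): chars_in_quartet=2 acc=0x45D bytes_emitted=0
After char 2 ('Z'=25): chars_in_quartet=3 acc=0x11759 bytes_emitted=0
After char 3 ('X'=23): chars_in_quartet=4 acc=0x45D657 -> emit 45 D6 57, reset; bytes_emitted=3
After char 4 ('W'=22): chars_in_quartet=1 acc=0x16 bytes_emitted=3

Answer: 1 0x16 3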